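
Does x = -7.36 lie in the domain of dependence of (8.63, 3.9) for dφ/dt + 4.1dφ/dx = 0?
Yes. The characteristic through (8.63, 3.9) passes through x = -7.36.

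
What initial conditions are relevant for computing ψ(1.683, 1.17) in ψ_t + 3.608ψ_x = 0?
A single point: x = -2.53836. The characteristic through (1.683, 1.17) is x - 3.608t = const, so x = 1.683 - 3.608·1.17 = -2.53836.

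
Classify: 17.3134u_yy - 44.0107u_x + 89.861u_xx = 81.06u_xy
Rewriting in standard form: 89.861u_xx - 81.06u_xy + 17.3134u_yy - 44.0107u_x = 0. Hyperbolic (discriminant = 347.5258504).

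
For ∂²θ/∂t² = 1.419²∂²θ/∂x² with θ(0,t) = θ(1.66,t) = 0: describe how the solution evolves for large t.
θ oscillates (no decay). Energy is conserved; the solution oscillates indefinitely as standing waves.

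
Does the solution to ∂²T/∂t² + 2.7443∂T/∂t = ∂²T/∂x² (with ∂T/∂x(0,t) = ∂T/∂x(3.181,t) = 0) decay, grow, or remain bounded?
T → constant (steady state). Damping (γ=2.7443) dissipates the nonconstant modes; with Neumann BCs the spatial average obeys M''+γM'=0 and tends to a finite limit.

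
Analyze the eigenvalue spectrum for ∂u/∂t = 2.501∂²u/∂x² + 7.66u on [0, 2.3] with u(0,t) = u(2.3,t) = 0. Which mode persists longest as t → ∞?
Eigenvalues: λₙ = 2.501n²π²/2.3² - 7.66.
First three modes:
  n=1: λ₁ = 2.501π²/2.3² - 7.66 ≈ -2.994
  n=2: λ₂ = 10.004π²/2.3² - 7.66 ≈ 11.005
  n=3: λ₃ = 22.509π²/2.3² - 7.66 ≈ 34.335
Since 2.501π²/2.3² ≈ 4.666 < 7.66, λ₁ < 0.
The n=1 mode grows fastest (−λₙ is largest for n=1) → dominates.
Asymptotic: u ~ c₁ sin(πx/2.3) e^{2.994t} (exponential growth at rate −λ₁ ≈ 2.994).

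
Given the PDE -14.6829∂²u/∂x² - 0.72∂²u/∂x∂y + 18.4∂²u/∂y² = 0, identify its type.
The second-order coefficients are A = -14.6829, B = -0.72, C = 18.4. Since B² - 4AC = 1081.17984 > 0, this is a hyperbolic PDE.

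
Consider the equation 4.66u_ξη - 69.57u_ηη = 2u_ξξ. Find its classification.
Rewriting in standard form: -2u_ξξ + 4.66u_ξη - 69.57u_ηη = 0. Elliptic. (A = -2, B = 4.66, C = -69.57 gives B² - 4AC = -534.8444.)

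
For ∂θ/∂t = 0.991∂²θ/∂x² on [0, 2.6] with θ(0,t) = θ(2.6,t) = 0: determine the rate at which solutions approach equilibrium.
Eigenvalues: λₙ = 0.991n²π²/2.6².
First three modes:
  n=1: λ₁ = 0.991π²/2.6² ≈ 1.447
  n=2: λ₂ = 3.964π²/2.6² ≈ 5.787 (4× faster decay)
  n=3: λ₃ = 8.919π²/2.6² ≈ 13.022 (9× faster decay)
As t → ∞, higher modes decay exponentially faster. The n=1 mode dominates: θ ~ c₁ sin(πx/2.6) e^{-λ₁t}.
Decay rate: λ₁ = 0.991π²/2.6² ≈ 1.447.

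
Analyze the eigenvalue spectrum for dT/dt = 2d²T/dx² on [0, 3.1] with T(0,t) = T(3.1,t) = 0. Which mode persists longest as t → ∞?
Eigenvalues: λₙ = 2n²π²/3.1².
First three modes:
  n=1: λ₁ = 2π²/3.1² ≈ 2.054
  n=2: λ₂ = 8π²/3.1² ≈ 8.216 (4× faster decay)
  n=3: λ₃ = 18π²/3.1² ≈ 18.486 (9× faster decay)
As t → ∞, higher modes decay exponentially faster. The n=1 mode dominates: T ~ c₁ sin(πx/3.1) e^{-λ₁t}.
Decay rate: λ₁ = 2π²/3.1² ≈ 2.054.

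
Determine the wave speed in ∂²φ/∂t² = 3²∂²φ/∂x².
Speed = 3. Information travels along characteristics x = x₀ ± 3t.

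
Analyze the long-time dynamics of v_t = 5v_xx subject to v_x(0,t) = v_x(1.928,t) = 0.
Long-time behavior: v → constant (steady state). Heat is conserved (no flux at boundaries); solution approaches the spatial average.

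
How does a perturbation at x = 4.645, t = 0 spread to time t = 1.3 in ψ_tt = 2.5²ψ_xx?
Domain of influence: [1.395, 7.895]. Data at x = 4.645 spreads outward at speed 2.5.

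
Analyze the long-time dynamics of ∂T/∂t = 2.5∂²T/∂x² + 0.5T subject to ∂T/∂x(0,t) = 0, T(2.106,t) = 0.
Long-time behavior: T → 0. Diffusion dominates reaction (r=0.5 < κπ²/(4L²)≈1.39); solution decays.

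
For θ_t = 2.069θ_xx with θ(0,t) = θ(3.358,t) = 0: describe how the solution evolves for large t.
θ → 0. Heat diffuses out through both boundaries.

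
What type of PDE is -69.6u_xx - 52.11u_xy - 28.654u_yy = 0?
With A = -69.6, B = -52.11, C = -28.654, the discriminant is -5261.8215. This is an elliptic PDE.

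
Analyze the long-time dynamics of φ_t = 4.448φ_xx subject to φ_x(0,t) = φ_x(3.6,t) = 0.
Long-time behavior: φ → constant (steady state). Heat is conserved (no flux at boundaries); solution approaches the spatial average.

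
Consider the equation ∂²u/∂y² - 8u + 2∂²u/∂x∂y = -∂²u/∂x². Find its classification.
Rewriting in standard form: ∂²u/∂x² + 2∂²u/∂x∂y + ∂²u/∂y² - 8u = 0. Parabolic. (A = 1, B = 2, C = 1 gives B² - 4AC = 0.)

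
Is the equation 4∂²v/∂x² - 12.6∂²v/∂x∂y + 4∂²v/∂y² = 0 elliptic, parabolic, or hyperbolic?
Computing B² - 4AC with A = 4, B = -12.6, C = 4: discriminant = 94.76 (positive). Answer: hyperbolic.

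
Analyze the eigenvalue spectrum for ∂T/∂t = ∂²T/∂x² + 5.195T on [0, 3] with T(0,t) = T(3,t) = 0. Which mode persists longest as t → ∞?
Eigenvalues: λₙ = n²π²/3² - 5.195.
First three modes:
  n=1: λ₁ = π²/3² - 5.195 ≈ -4.098
  n=2: λ₂ = 4π²/3² - 5.195 ≈ -0.809
  n=3: λ₃ = 9π²/3² - 5.195 ≈ 4.675
Since π²/3² ≈ 1.097 < 5.195, λ₁ < 0.
The n=1 mode grows fastest (−λₙ is largest for n=1) → dominates.
Asymptotic: T ~ c₁ sin(πx/3) e^{4.098t} (exponential growth at rate −λ₁ ≈ 4.098).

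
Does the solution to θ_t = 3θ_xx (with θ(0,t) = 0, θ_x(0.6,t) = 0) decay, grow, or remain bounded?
θ → 0. Heat escapes through the Dirichlet boundary.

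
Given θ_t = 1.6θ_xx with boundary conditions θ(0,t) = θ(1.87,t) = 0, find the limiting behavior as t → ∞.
θ → 0. Heat diffuses out through both boundaries.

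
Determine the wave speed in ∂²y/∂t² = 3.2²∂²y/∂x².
Speed = 3.2. Information travels along characteristics x = x₀ ± 3.2t.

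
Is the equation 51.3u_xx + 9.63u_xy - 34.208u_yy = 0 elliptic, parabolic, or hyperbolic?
Computing B² - 4AC with A = 51.3, B = 9.63, C = -34.208: discriminant = 7112.2185 (positive). Answer: hyperbolic.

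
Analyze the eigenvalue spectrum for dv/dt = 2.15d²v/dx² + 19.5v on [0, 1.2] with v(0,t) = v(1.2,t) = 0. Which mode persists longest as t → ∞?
Eigenvalues: λₙ = 2.15n²π²/1.2² - 19.5.
First three modes:
  n=1: λ₁ = 2.15π²/1.2² - 19.5 ≈ -4.764
  n=2: λ₂ = 8.6π²/1.2² - 19.5 ≈ 39.443
  n=3: λ₃ = 19.35π²/1.2² - 19.5 ≈ 113.123
Since 2.15π²/1.2² ≈ 14.736 < 19.5, λ₁ < 0.
The n=1 mode grows fastest (−λₙ is largest for n=1) → dominates.
Asymptotic: v ~ c₁ sin(πx/1.2) e^{4.764t} (exponential growth at rate −λ₁ ≈ 4.764).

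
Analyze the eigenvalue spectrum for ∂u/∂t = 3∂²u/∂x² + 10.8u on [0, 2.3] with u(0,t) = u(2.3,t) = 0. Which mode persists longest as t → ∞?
Eigenvalues: λₙ = 3n²π²/2.3² - 10.8.
First three modes:
  n=1: λ₁ = 3π²/2.3² - 10.8 ≈ -5.203
  n=2: λ₂ = 12π²/2.3² - 10.8 ≈ 11.589
  n=3: λ₃ = 27π²/2.3² - 10.8 ≈ 39.574
Since 3π²/2.3² ≈ 5.597 < 10.8, λ₁ < 0.
The n=1 mode grows fastest (−λₙ is largest for n=1) → dominates.
Asymptotic: u ~ c₁ sin(πx/2.3) e^{5.203t} (exponential growth at rate −λ₁ ≈ 5.203).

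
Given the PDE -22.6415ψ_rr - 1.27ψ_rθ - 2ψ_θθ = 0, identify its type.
The second-order coefficients are A = -22.6415, B = -1.27, C = -2. Since B² - 4AC = -179.5191 < 0, this is an elliptic PDE.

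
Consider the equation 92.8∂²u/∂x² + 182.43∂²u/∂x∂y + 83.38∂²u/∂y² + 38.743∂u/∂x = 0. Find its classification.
Hyperbolic. (A = 92.8, B = 182.43, C = 83.38 gives B² - 4AC = 2330.0489.)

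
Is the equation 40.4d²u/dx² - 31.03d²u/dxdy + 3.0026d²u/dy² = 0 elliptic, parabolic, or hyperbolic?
Computing B² - 4AC with A = 40.4, B = -31.03, C = 3.0026: discriminant = 477.64074 (positive). Answer: hyperbolic.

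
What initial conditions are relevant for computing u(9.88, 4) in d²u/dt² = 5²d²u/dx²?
Domain of dependence: [-10.12, 29.88]. Signals travel at speed 5, so data within |x - 9.88| ≤ 5·4 = 20 can reach the point.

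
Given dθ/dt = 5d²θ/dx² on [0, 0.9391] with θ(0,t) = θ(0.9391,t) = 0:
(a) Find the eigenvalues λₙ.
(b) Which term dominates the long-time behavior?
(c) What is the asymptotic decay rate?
Eigenvalues: λₙ = 5n²π²/0.9391².
First three modes:
  n=1: λ₁ = 5π²/0.9391² ≈ 55.956
  n=2: λ₂ = 20π²/0.9391² ≈ 223.824 (4× faster decay)
  n=3: λ₃ = 45π²/0.9391² ≈ 503.603 (9× faster decay)
As t → ∞, higher modes decay exponentially faster. The n=1 mode dominates: θ ~ c₁ sin(πx/0.9391) e^{-λ₁t}.
Decay rate: λ₁ = 5π²/0.9391² ≈ 55.956.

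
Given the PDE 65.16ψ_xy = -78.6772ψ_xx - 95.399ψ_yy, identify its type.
Rewriting in standard form: 78.6772ψ_xx + 65.16ψ_xy + 95.399ψ_yy = 0. The second-order coefficients are A = 78.6772, B = 65.16, C = 95.399. Since B² - 4AC = -25777.0792112 < 0, this is an elliptic PDE.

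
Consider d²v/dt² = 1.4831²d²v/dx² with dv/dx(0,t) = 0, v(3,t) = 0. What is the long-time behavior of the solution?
As t → ∞, v oscillates (no decay). Energy is conserved; the solution oscillates indefinitely as standing waves.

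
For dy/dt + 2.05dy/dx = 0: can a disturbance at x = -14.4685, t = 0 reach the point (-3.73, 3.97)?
No. Only data at x = -11.8685 affects (-3.73, 3.97). Advection has one-way propagation along characteristics.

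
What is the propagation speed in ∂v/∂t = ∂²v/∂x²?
Infinite. The heat equation is parabolic, not hyperbolic, so disturbances propagate instantly.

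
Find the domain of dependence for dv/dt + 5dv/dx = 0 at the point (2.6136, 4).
A single point: x = -17.3864. The characteristic through (2.6136, 4) is x - 5t = const, so x = 2.6136 - 5·4 = -17.3864.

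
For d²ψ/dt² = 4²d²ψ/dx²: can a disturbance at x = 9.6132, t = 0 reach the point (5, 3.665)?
Yes. The domain of dependence is [-9.66, 19.66], and 9.6132 ∈ [-9.66, 19.66].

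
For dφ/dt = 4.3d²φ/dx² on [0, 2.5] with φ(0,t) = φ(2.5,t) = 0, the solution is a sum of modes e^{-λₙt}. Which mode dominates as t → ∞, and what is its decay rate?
Eigenvalues: λₙ = 4.3n²π²/2.5².
First three modes:
  n=1: λ₁ = 4.3π²/2.5² ≈ 6.79
  n=2: λ₂ = 17.2π²/2.5² ≈ 27.161 (4× faster decay)
  n=3: λ₃ = 38.7π²/2.5² ≈ 61.113 (9× faster decay)
As t → ∞, higher modes decay exponentially faster. The n=1 mode dominates: φ ~ c₁ sin(πx/2.5) e^{-λ₁t}.
Decay rate: λ₁ = 4.3π²/2.5² ≈ 6.79.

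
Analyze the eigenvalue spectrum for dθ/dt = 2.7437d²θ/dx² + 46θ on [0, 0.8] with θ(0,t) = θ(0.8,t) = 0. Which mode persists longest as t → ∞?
Eigenvalues: λₙ = 2.7437n²π²/0.8² - 46.
First three modes:
  n=1: λ₁ = 2.7437π²/0.8² - 46 ≈ -3.689
  n=2: λ₂ = 10.9748π²/0.8² - 46 ≈ 123.245
  n=3: λ₃ = 24.6933π²/0.8² - 46 ≈ 334.802
Since 2.7437π²/0.8² ≈ 42.311 < 46, λ₁ < 0.
The n=1 mode grows fastest (−λₙ is largest for n=1) → dominates.
Asymptotic: θ ~ c₁ sin(πx/0.8) e^{3.689t} (exponential growth at rate −λ₁ ≈ 3.689).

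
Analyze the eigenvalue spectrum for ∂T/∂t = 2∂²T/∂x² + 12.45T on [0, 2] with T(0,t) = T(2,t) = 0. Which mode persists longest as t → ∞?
Eigenvalues: λₙ = 2n²π²/2² - 12.45.
First three modes:
  n=1: λ₁ = 2π²/2² - 12.45 ≈ -7.515
  n=2: λ₂ = 8π²/2² - 12.45 ≈ 7.289
  n=3: λ₃ = 18π²/2² - 12.45 ≈ 31.963
Since 2π²/2² ≈ 4.935 < 12.45, λ₁ < 0.
The n=1 mode grows fastest (−λₙ is largest for n=1) → dominates.
Asymptotic: T ~ c₁ sin(πx/2) e^{7.515t} (exponential growth at rate −λ₁ ≈ 7.515).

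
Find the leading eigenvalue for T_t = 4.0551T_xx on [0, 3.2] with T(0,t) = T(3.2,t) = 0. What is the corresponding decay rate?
Eigenvalues: λₙ = 4.0551n²π²/3.2².
First three modes:
  n=1: λ₁ = 4.0551π²/3.2² ≈ 3.908
  n=2: λ₂ = 16.2204π²/3.2² ≈ 15.634 (4× faster decay)
  n=3: λ₃ = 36.4959π²/3.2² ≈ 35.176 (9× faster decay)
As t → ∞, higher modes decay exponentially faster. The n=1 mode dominates: T ~ c₁ sin(πx/3.2) e^{-λ₁t}.
Decay rate: λ₁ = 4.0551π²/3.2² ≈ 3.908.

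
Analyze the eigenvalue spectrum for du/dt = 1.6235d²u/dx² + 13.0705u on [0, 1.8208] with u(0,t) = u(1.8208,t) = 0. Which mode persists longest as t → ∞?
Eigenvalues: λₙ = 1.6235n²π²/1.8208² - 13.0705.
First three modes:
  n=1: λ₁ = 1.6235π²/1.8208² - 13.0705 ≈ -8.237
  n=2: λ₂ = 6.494π²/1.8208² - 13.0705 ≈ 6.262
  n=3: λ₃ = 14.6115π²/1.8208² - 13.0705 ≈ 30.428
Since 1.6235π²/1.8208² ≈ 4.833 < 13.0705, λ₁ < 0.
The n=1 mode grows fastest (−λₙ is largest for n=1) → dominates.
Asymptotic: u ~ c₁ sin(πx/1.8208) e^{8.237t} (exponential growth at rate −λ₁ ≈ 8.237).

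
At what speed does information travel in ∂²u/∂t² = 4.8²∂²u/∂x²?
Speed = 4.8. Information travels along characteristics x = x₀ ± 4.8t.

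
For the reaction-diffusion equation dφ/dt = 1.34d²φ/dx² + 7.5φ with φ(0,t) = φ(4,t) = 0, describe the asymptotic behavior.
φ grows unboundedly. Reaction dominates diffusion (r=7.5 > κπ²/L²≈0.83); solution grows exponentially.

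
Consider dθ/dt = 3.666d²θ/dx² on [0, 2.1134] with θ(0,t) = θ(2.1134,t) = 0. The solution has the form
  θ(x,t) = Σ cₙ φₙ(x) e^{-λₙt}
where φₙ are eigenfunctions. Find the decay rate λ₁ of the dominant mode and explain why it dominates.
Eigenvalues: λₙ = 3.666n²π²/2.1134².
First three modes:
  n=1: λ₁ = 3.666π²/2.1134² ≈ 8.101
  n=2: λ₂ = 14.664π²/2.1134² ≈ 32.403 (4× faster decay)
  n=3: λ₃ = 32.994π²/2.1134² ≈ 72.907 (9× faster decay)
As t → ∞, higher modes decay exponentially faster. The n=1 mode dominates: θ ~ c₁ sin(πx/2.1134) e^{-λ₁t}.
Decay rate: λ₁ = 3.666π²/2.1134² ≈ 8.101.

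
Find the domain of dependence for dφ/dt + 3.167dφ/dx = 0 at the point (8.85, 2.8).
A single point: x = -0.0176. The characteristic through (8.85, 2.8) is x - 3.167t = const, so x = 8.85 - 3.167·2.8 = -0.0176.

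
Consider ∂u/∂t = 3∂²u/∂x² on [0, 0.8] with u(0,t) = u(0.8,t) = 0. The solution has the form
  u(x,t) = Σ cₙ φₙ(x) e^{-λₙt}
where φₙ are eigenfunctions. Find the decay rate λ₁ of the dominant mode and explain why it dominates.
Eigenvalues: λₙ = 3n²π²/0.8².
First three modes:
  n=1: λ₁ = 3π²/0.8² ≈ 46.264
  n=2: λ₂ = 12π²/0.8² ≈ 185.055 (4× faster decay)
  n=3: λ₃ = 27π²/0.8² ≈ 416.374 (9× faster decay)
As t → ∞, higher modes decay exponentially faster. The n=1 mode dominates: u ~ c₁ sin(πx/0.8) e^{-λ₁t}.
Decay rate: λ₁ = 3π²/0.8² ≈ 46.264.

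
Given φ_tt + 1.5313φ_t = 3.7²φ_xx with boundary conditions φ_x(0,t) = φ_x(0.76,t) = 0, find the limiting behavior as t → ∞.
φ → constant (steady state). Damping (γ=1.5313) dissipates the nonconstant modes; with Neumann BCs the spatial average obeys M''+γM'=0 and tends to a finite limit.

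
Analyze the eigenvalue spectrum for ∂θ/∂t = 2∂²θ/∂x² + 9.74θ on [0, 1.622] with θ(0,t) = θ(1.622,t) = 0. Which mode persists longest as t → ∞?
Eigenvalues: λₙ = 2n²π²/1.622² - 9.74.
First three modes:
  n=1: λ₁ = 2π²/1.622² - 9.74 ≈ -2.237
  n=2: λ₂ = 8π²/1.622² - 9.74 ≈ 20.272
  n=3: λ₃ = 18π²/1.622² - 9.74 ≈ 57.786
Since 2π²/1.622² ≈ 7.503 < 9.74, λ₁ < 0.
The n=1 mode grows fastest (−λₙ is largest for n=1) → dominates.
Asymptotic: θ ~ c₁ sin(πx/1.622) e^{2.237t} (exponential growth at rate −λ₁ ≈ 2.237).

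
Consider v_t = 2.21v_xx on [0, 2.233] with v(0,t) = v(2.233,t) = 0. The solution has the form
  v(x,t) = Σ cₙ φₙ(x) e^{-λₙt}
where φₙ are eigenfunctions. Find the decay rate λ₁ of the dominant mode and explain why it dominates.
Eigenvalues: λₙ = 2.21n²π²/2.233².
First three modes:
  n=1: λ₁ = 2.21π²/2.233² ≈ 4.374
  n=2: λ₂ = 8.84π²/2.233² ≈ 17.497 (4× faster decay)
  n=3: λ₃ = 19.89π²/2.233² ≈ 39.369 (9× faster decay)
As t → ∞, higher modes decay exponentially faster. The n=1 mode dominates: v ~ c₁ sin(πx/2.233) e^{-λ₁t}.
Decay rate: λ₁ = 2.21π²/2.233² ≈ 4.374.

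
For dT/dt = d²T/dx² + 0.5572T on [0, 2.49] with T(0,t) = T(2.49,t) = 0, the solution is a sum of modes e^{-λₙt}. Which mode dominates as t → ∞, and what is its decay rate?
Eigenvalues: λₙ = n²π²/2.49² - 0.5572.
First three modes:
  n=1: λ₁ = π²/2.49² - 0.5572 ≈ 1.035
  n=2: λ₂ = 4π²/2.49² - 0.5572 ≈ 5.81
  n=3: λ₃ = 9π²/2.49² - 0.5572 ≈ 13.769
Since π²/2.49² ≈ 1.592 > 0.5572, all λₙ > 0.
The n=1 mode decays slowest → dominates as t → ∞.
Asymptotic: T ~ c₁ sin(πx/2.49) e^{-λ₁t} with decay rate λ₁ ≈ 1.035.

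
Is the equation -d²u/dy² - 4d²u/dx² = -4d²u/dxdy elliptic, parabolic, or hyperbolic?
Rewriting in standard form: -4d²u/dx² + 4d²u/dxdy - d²u/dy² = 0. Computing B² - 4AC with A = -4, B = 4, C = -1: discriminant = 0 (zero). Answer: parabolic.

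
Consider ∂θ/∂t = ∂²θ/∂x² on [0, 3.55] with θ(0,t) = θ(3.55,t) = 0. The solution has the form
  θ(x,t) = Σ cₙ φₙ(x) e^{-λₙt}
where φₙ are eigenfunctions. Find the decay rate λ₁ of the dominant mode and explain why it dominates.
Eigenvalues: λₙ = n²π²/3.55².
First three modes:
  n=1: λ₁ = π²/3.55² ≈ 0.783
  n=2: λ₂ = 4π²/3.55² ≈ 3.133 (4× faster decay)
  n=3: λ₃ = 9π²/3.55² ≈ 7.048 (9× faster decay)
As t → ∞, higher modes decay exponentially faster. The n=1 mode dominates: θ ~ c₁ sin(πx/3.55) e^{-λ₁t}.
Decay rate: λ₁ = π²/3.55² ≈ 0.783.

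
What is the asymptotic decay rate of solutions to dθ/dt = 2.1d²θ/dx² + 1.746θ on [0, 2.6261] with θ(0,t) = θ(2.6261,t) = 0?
Eigenvalues: λₙ = 2.1n²π²/2.6261² - 1.746.
First three modes:
  n=1: λ₁ = 2.1π²/2.6261² - 1.746 ≈ 1.259
  n=2: λ₂ = 8.4π²/2.6261² - 1.746 ≈ 10.275
  n=3: λ₃ = 18.9π²/2.6261² - 1.746 ≈ 25.302
Since 2.1π²/2.6261² ≈ 3.005 > 1.746, all λₙ > 0.
The n=1 mode decays slowest → dominates as t → ∞.
Asymptotic: θ ~ c₁ sin(πx/2.6261) e^{-λ₁t} with decay rate λ₁ ≈ 1.259.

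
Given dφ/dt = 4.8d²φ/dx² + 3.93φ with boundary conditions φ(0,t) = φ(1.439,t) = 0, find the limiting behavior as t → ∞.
φ → 0. Diffusion dominates reaction (r=3.93 < κπ²/L²≈22.88); solution decays.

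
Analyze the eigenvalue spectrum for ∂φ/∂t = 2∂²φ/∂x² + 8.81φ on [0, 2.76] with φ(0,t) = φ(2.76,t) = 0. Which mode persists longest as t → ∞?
Eigenvalues: λₙ = 2n²π²/2.76² - 8.81.
First three modes:
  n=1: λ₁ = 2π²/2.76² - 8.81 ≈ -6.219
  n=2: λ₂ = 8π²/2.76² - 8.81 ≈ 1.555
  n=3: λ₃ = 18π²/2.76² - 8.81 ≈ 14.511
Since 2π²/2.76² ≈ 2.591 < 8.81, λ₁ < 0.
The n=1 mode grows fastest (−λₙ is largest for n=1) → dominates.
Asymptotic: φ ~ c₁ sin(πx/2.76) e^{6.219t} (exponential growth at rate −λ₁ ≈ 6.219).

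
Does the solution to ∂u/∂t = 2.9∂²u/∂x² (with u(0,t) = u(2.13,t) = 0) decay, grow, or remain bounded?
u → 0. Heat diffuses out through both boundaries.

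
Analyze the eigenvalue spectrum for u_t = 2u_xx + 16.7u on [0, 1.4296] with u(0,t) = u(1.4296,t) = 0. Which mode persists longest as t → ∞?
Eigenvalues: λₙ = 2n²π²/1.4296² - 16.7.
First three modes:
  n=1: λ₁ = 2π²/1.4296² - 16.7 ≈ -7.042
  n=2: λ₂ = 8π²/1.4296² - 16.7 ≈ 21.933
  n=3: λ₃ = 18π²/1.4296² - 16.7 ≈ 70.225
Since 2π²/1.4296² ≈ 9.658 < 16.7, λ₁ < 0.
The n=1 mode grows fastest (−λₙ is largest for n=1) → dominates.
Asymptotic: u ~ c₁ sin(πx/1.4296) e^{7.042t} (exponential growth at rate −λ₁ ≈ 7.042).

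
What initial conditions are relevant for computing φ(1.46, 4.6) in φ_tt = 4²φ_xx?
Domain of dependence: [-16.94, 19.86]. Signals travel at speed 4, so data within |x - 1.46| ≤ 4·4.6 = 18.4 can reach the point.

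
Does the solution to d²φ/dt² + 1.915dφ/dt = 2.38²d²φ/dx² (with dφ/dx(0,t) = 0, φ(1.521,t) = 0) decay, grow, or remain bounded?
φ → 0. Damping (γ=1.915) dissipates energy; oscillations decay exponentially.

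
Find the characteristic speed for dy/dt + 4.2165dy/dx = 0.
Speed = 4.2165. Information travels along x - 4.2165t = const (rightward).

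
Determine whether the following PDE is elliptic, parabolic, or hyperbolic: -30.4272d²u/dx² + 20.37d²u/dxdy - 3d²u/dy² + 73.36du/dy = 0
Coefficients: A = -30.4272, B = 20.37, C = -3. B² - 4AC = 49.8105, which is positive, so the equation is hyperbolic.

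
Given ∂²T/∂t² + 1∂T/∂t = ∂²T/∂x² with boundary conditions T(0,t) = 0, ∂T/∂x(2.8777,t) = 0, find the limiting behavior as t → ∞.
T → 0. Damping (γ=1) dissipates energy; oscillations decay exponentially.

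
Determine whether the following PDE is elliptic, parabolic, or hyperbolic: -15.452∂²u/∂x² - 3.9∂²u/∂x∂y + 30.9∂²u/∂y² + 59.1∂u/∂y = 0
Coefficients: A = -15.452, B = -3.9, C = 30.9. B² - 4AC = 1925.0772, which is positive, so the equation is hyperbolic.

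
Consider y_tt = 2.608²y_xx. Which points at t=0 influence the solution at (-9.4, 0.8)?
Domain of dependence: [-11.4864, -7.3136]. Signals travel at speed 2.608, so data within |x - -9.4| ≤ 2.608·0.8 = 2.0864 can reach the point.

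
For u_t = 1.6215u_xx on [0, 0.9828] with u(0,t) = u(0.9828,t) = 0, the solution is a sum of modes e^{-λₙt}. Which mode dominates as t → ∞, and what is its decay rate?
Eigenvalues: λₙ = 1.6215n²π²/0.9828².
First three modes:
  n=1: λ₁ = 1.6215π²/0.9828² ≈ 16.569
  n=2: λ₂ = 6.486π²/0.9828² ≈ 66.274 (4× faster decay)
  n=3: λ₃ = 14.5935π²/0.9828² ≈ 149.118 (9× faster decay)
As t → ∞, higher modes decay exponentially faster. The n=1 mode dominates: u ~ c₁ sin(πx/0.9828) e^{-λ₁t}.
Decay rate: λ₁ = 1.6215π²/0.9828² ≈ 16.569.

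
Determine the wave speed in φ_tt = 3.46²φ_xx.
Speed = 3.46. Information travels along characteristics x = x₀ ± 3.46t.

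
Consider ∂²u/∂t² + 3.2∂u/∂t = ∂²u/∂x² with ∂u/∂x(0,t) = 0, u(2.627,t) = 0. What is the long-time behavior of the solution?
As t → ∞, u → 0. Damping (γ=3.2) dissipates energy; oscillations decay exponentially.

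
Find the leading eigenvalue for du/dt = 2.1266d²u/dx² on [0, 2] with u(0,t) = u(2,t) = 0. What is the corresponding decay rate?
Eigenvalues: λₙ = 2.1266n²π²/2².
First three modes:
  n=1: λ₁ = 2.1266π²/2² ≈ 5.247
  n=2: λ₂ = 8.5064π²/2² ≈ 20.989 (4× faster decay)
  n=3: λ₃ = 19.1394π²/2² ≈ 47.225 (9× faster decay)
As t → ∞, higher modes decay exponentially faster. The n=1 mode dominates: u ~ c₁ sin(πx/2) e^{-λ₁t}.
Decay rate: λ₁ = 2.1266π²/2² ≈ 5.247.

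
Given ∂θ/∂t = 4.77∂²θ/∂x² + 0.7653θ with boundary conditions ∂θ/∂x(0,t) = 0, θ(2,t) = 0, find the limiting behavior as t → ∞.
θ → 0. Diffusion dominates reaction (r=0.7653 < κπ²/(4L²)≈2.94); solution decays.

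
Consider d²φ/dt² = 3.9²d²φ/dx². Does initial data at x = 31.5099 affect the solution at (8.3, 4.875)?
No. The domain of dependence is [-10.7125, 27.3125], and 31.5099 is outside this interval.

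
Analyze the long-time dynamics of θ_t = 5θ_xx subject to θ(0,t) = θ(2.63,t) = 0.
Long-time behavior: θ → 0. Heat diffuses out through both boundaries.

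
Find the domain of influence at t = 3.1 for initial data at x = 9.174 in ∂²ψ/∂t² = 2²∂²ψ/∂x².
Domain of influence: [2.974, 15.374]. Data at x = 9.174 spreads outward at speed 2.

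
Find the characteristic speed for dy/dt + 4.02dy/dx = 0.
Speed = 4.02. Information travels along x - 4.02t = const (rightward).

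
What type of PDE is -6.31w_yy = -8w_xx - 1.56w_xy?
Rewriting in standard form: 8w_xx + 1.56w_xy - 6.31w_yy = 0. With A = 8, B = 1.56, C = -6.31, the discriminant is 204.3536. This is a hyperbolic PDE.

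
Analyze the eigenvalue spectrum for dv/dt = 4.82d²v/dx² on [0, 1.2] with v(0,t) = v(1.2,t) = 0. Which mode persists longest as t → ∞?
Eigenvalues: λₙ = 4.82n²π²/1.2².
First three modes:
  n=1: λ₁ = 4.82π²/1.2² ≈ 33.036
  n=2: λ₂ = 19.28π²/1.2² ≈ 132.143 (4× faster decay)
  n=3: λ₃ = 43.38π²/1.2² ≈ 297.322 (9× faster decay)
As t → ∞, higher modes decay exponentially faster. The n=1 mode dominates: v ~ c₁ sin(πx/1.2) e^{-λ₁t}.
Decay rate: λ₁ = 4.82π²/1.2² ≈ 33.036.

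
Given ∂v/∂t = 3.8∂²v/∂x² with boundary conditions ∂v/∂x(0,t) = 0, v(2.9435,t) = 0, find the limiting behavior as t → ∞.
v → 0. Heat escapes through the Dirichlet boundary.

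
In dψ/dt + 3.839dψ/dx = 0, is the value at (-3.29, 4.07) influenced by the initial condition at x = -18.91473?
Yes. The characteristic through (-3.29, 4.07) passes through x = -18.91473.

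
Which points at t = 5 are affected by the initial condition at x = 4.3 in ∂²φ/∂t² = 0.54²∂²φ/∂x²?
Domain of influence: [1.6, 7]. Data at x = 4.3 spreads outward at speed 0.54.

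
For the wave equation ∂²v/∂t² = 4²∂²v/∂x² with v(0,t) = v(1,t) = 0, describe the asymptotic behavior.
v oscillates (no decay). Energy is conserved; the solution oscillates indefinitely as standing waves.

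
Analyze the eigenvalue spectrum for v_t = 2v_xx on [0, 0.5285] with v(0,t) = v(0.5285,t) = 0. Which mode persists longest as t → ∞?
Eigenvalues: λₙ = 2n²π²/0.5285².
First three modes:
  n=1: λ₁ = 2π²/0.5285² ≈ 70.671
  n=2: λ₂ = 8π²/0.5285² ≈ 282.683 (4× faster decay)
  n=3: λ₃ = 18π²/0.5285² ≈ 636.037 (9× faster decay)
As t → ∞, higher modes decay exponentially faster. The n=1 mode dominates: v ~ c₁ sin(πx/0.5285) e^{-λ₁t}.
Decay rate: λ₁ = 2π²/0.5285² ≈ 70.671.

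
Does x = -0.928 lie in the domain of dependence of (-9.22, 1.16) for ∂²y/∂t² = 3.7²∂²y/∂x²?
No. The domain of dependence is [-13.512, -4.928], and -0.928 is outside this interval.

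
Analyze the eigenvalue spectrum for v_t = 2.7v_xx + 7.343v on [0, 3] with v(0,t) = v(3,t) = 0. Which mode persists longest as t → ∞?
Eigenvalues: λₙ = 2.7n²π²/3² - 7.343.
First three modes:
  n=1: λ₁ = 2.7π²/3² - 7.343 ≈ -4.382
  n=2: λ₂ = 10.8π²/3² - 7.343 ≈ 4.501
  n=3: λ₃ = 24.3π²/3² - 7.343 ≈ 19.305
Since 2.7π²/3² ≈ 2.961 < 7.343, λ₁ < 0.
The n=1 mode grows fastest (−λₙ is largest for n=1) → dominates.
Asymptotic: v ~ c₁ sin(πx/3) e^{4.382t} (exponential growth at rate −λ₁ ≈ 4.382).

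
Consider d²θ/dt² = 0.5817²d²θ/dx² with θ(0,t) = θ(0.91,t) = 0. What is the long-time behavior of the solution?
As t → ∞, θ oscillates (no decay). Energy is conserved; the solution oscillates indefinitely as standing waves.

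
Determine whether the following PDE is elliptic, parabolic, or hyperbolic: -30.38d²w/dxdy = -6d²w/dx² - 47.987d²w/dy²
Rewriting in standard form: 6d²w/dx² - 30.38d²w/dxdy + 47.987d²w/dy² = 0. Coefficients: A = 6, B = -30.38, C = 47.987. B² - 4AC = -228.7436, which is negative, so the equation is elliptic.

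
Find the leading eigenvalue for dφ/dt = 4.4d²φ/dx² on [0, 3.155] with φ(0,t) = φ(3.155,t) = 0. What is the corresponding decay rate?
Eigenvalues: λₙ = 4.4n²π²/3.155².
First three modes:
  n=1: λ₁ = 4.4π²/3.155² ≈ 4.363
  n=2: λ₂ = 17.6π²/3.155² ≈ 17.451 (4× faster decay)
  n=3: λ₃ = 39.6π²/3.155² ≈ 39.264 (9× faster decay)
As t → ∞, higher modes decay exponentially faster. The n=1 mode dominates: φ ~ c₁ sin(πx/3.155) e^{-λ₁t}.
Decay rate: λ₁ = 4.4π²/3.155² ≈ 4.363.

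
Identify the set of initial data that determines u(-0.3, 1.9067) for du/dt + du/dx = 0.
A single point: x = -2.2067. The characteristic through (-0.3, 1.9067) is x - 1t = const, so x = -0.3 - 1·1.9067 = -2.2067.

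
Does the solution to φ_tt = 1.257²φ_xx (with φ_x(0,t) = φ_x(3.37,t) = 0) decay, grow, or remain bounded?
φ oscillates about a mean that drifts linearly in t (generically unbounded; no decay). There is no damping, so the nonconstant modes persist as standing waves (energy conserved, no decay). But with Neumann conditions at both ends the constant mode has eigenvalue 0: the spatial mean M(t) of φ satisfies M'' = 0, so M(t) = M(0) + M'(0)·t. Unless the initial velocity has zero mean (∫φ_t(x,0)dx = 0), the solution grows linearly in t (unbounded, though not exponentially); if it does have zero mean, the solution stays bounded and simply oscillates.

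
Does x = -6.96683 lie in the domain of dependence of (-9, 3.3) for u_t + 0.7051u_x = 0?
No. Only data at x = -11.32683 affects (-9, 3.3). Advection has one-way propagation along characteristics.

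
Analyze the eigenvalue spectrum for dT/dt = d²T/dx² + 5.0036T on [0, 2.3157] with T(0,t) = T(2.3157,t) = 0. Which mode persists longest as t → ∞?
Eigenvalues: λₙ = n²π²/2.3157² - 5.0036.
First three modes:
  n=1: λ₁ = π²/2.3157² - 5.0036 ≈ -3.163
  n=2: λ₂ = 4π²/2.3157² - 5.0036 ≈ 2.358
  n=3: λ₃ = 9π²/2.3157² - 5.0036 ≈ 11.561
Since π²/2.3157² ≈ 1.84 < 5.0036, λ₁ < 0.
The n=1 mode grows fastest (−λₙ is largest for n=1) → dominates.
Asymptotic: T ~ c₁ sin(πx/2.3157) e^{3.163t} (exponential growth at rate −λ₁ ≈ 3.163).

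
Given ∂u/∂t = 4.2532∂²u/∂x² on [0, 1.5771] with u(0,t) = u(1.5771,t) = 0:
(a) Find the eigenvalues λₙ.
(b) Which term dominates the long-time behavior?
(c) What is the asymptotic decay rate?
Eigenvalues: λₙ = 4.2532n²π²/1.5771².
First three modes:
  n=1: λ₁ = 4.2532π²/1.5771² ≈ 16.877
  n=2: λ₂ = 17.0128π²/1.5771² ≈ 67.508 (4× faster decay)
  n=3: λ₃ = 38.2788π²/1.5771² ≈ 151.894 (9× faster decay)
As t → ∞, higher modes decay exponentially faster. The n=1 mode dominates: u ~ c₁ sin(πx/1.5771) e^{-λ₁t}.
Decay rate: λ₁ = 4.2532π²/1.5771² ≈ 16.877.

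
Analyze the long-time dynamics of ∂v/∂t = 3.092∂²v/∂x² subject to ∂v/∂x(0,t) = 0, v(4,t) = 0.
Long-time behavior: v → 0. Heat escapes through the Dirichlet boundary.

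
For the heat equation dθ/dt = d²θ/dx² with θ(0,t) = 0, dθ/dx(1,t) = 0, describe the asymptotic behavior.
θ → 0. Heat escapes through the Dirichlet boundary.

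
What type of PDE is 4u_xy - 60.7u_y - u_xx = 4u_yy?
Rewriting in standard form: -u_xx + 4u_xy - 4u_yy - 60.7u_y = 0. With A = -1, B = 4, C = -4, the discriminant is 0. This is a parabolic PDE.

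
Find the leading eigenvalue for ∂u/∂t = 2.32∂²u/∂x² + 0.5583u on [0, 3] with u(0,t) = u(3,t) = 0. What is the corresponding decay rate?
Eigenvalues: λₙ = 2.32n²π²/3² - 0.5583.
First three modes:
  n=1: λ₁ = 2.32π²/3² - 0.5583 ≈ 1.986
  n=2: λ₂ = 9.28π²/3² - 0.5583 ≈ 9.618
  n=3: λ₃ = 20.88π²/3² - 0.5583 ≈ 22.339
Since 2.32π²/3² ≈ 2.544 > 0.5583, all λₙ > 0.
The n=1 mode decays slowest → dominates as t → ∞.
Asymptotic: u ~ c₁ sin(πx/3) e^{-λ₁t} with decay rate λ₁ ≈ 1.986.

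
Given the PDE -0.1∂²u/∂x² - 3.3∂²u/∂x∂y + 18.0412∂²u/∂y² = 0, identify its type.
The second-order coefficients are A = -0.1, B = -3.3, C = 18.0412. Since B² - 4AC = 18.10648 > 0, this is a hyperbolic PDE.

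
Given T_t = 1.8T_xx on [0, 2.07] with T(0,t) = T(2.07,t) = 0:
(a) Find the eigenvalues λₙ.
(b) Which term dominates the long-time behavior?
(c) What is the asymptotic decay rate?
Eigenvalues: λₙ = 1.8n²π²/2.07².
First three modes:
  n=1: λ₁ = 1.8π²/2.07² ≈ 4.146
  n=2: λ₂ = 7.2π²/2.07² ≈ 16.584 (4× faster decay)
  n=3: λ₃ = 16.2π²/2.07² ≈ 37.314 (9× faster decay)
As t → ∞, higher modes decay exponentially faster. The n=1 mode dominates: T ~ c₁ sin(πx/2.07) e^{-λ₁t}.
Decay rate: λ₁ = 1.8π²/2.07² ≈ 4.146.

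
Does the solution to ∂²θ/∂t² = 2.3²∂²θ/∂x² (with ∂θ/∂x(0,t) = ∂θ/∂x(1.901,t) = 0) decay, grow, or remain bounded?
θ oscillates about a mean that drifts linearly in t (generically unbounded; no decay). There is no damping, so the nonconstant modes persist as standing waves (energy conserved, no decay). But with Neumann conditions at both ends the constant mode has eigenvalue 0: the spatial mean M(t) of θ satisfies M'' = 0, so M(t) = M(0) + M'(0)·t. Unless the initial velocity has zero mean (∫θ_t(x,0)dx = 0), the solution grows linearly in t (unbounded, though not exponentially); if it does have zero mean, the solution stays bounded and simply oscillates.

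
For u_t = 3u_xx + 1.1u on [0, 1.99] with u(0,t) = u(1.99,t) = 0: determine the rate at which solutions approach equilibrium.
Eigenvalues: λₙ = 3n²π²/1.99² - 1.1.
First three modes:
  n=1: λ₁ = 3π²/1.99² - 1.1 ≈ 6.377
  n=2: λ₂ = 12π²/1.99² - 1.1 ≈ 28.807
  n=3: λ₃ = 27π²/1.99² - 1.1 ≈ 66.191
Since 3π²/1.99² ≈ 7.477 > 1.1, all λₙ > 0.
The n=1 mode decays slowest → dominates as t → ∞.
Asymptotic: u ~ c₁ sin(πx/1.99) e^{-λ₁t} with decay rate λ₁ ≈ 6.377.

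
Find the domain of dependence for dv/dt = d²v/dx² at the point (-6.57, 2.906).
The entire real line. The heat equation has infinite propagation speed: any initial disturbance instantly affects all points (though exponentially small far away).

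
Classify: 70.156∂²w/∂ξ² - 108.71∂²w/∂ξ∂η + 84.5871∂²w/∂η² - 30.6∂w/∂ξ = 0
Elliptic (discriminant = -11919.3062504).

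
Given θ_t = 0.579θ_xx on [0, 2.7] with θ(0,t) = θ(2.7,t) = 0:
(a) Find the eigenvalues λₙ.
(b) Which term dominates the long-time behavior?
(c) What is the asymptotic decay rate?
Eigenvalues: λₙ = 0.579n²π²/2.7².
First three modes:
  n=1: λ₁ = 0.579π²/2.7² ≈ 0.784
  n=2: λ₂ = 2.316π²/2.7² ≈ 3.136 (4× faster decay)
  n=3: λ₃ = 5.211π²/2.7² ≈ 7.055 (9× faster decay)
As t → ∞, higher modes decay exponentially faster. The n=1 mode dominates: θ ~ c₁ sin(πx/2.7) e^{-λ₁t}.
Decay rate: λ₁ = 0.579π²/2.7² ≈ 0.784.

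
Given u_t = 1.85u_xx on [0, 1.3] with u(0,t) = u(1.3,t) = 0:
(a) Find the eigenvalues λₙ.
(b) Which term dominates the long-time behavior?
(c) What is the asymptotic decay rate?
Eigenvalues: λₙ = 1.85n²π²/1.3².
First three modes:
  n=1: λ₁ = 1.85π²/1.3² ≈ 10.804
  n=2: λ₂ = 7.4π²/1.3² ≈ 43.216 (4× faster decay)
  n=3: λ₃ = 16.65π²/1.3² ≈ 97.236 (9× faster decay)
As t → ∞, higher modes decay exponentially faster. The n=1 mode dominates: u ~ c₁ sin(πx/1.3) e^{-λ₁t}.
Decay rate: λ₁ = 1.85π²/1.3² ≈ 10.804.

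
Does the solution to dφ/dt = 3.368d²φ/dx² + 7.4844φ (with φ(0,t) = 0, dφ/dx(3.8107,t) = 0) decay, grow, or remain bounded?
φ grows unboundedly. Reaction dominates diffusion (r=7.4844 > κπ²/(4L²)≈0.57); solution grows exponentially.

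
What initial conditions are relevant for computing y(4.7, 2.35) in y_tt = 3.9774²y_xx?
Domain of dependence: [-4.64689, 14.04689]. Signals travel at speed 3.9774, so data within |x - 4.7| ≤ 3.9774·2.35 = 9.34689 can reach the point.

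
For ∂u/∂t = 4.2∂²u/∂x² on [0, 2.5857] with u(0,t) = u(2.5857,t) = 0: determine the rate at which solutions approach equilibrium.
Eigenvalues: λₙ = 4.2n²π²/2.5857².
First three modes:
  n=1: λ₁ = 4.2π²/2.5857² ≈ 6.2
  n=2: λ₂ = 16.8π²/2.5857² ≈ 24.8 (4× faster decay)
  n=3: λ₃ = 37.8π²/2.5857² ≈ 55.8 (9× faster decay)
As t → ∞, higher modes decay exponentially faster. The n=1 mode dominates: u ~ c₁ sin(πx/2.5857) e^{-λ₁t}.
Decay rate: λ₁ = 4.2π²/2.5857² ≈ 6.2.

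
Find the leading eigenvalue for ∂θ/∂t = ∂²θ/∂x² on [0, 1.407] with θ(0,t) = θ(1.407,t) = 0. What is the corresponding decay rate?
Eigenvalues: λₙ = n²π²/1.407².
First three modes:
  n=1: λ₁ = π²/1.407² ≈ 4.986
  n=2: λ₂ = 4π²/1.407² ≈ 19.942 (4× faster decay)
  n=3: λ₃ = 9π²/1.407² ≈ 44.87 (9× faster decay)
As t → ∞, higher modes decay exponentially faster. The n=1 mode dominates: θ ~ c₁ sin(πx/1.407) e^{-λ₁t}.
Decay rate: λ₁ = π²/1.407² ≈ 4.986.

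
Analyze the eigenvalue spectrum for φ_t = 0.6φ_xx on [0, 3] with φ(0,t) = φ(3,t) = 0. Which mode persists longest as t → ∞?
Eigenvalues: λₙ = 0.6n²π²/3².
First three modes:
  n=1: λ₁ = 0.6π²/3² ≈ 0.658
  n=2: λ₂ = 2.4π²/3² ≈ 2.632 (4× faster decay)
  n=3: λ₃ = 5.4π²/3² ≈ 5.922 (9× faster decay)
As t → ∞, higher modes decay exponentially faster. The n=1 mode dominates: φ ~ c₁ sin(πx/3) e^{-λ₁t}.
Decay rate: λ₁ = 0.6π²/3² ≈ 0.658.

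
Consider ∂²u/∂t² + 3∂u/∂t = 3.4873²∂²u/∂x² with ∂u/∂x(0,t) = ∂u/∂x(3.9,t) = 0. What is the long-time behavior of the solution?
As t → ∞, u → constant (steady state). Damping (γ=3) dissipates the nonconstant modes; with Neumann BCs the spatial average obeys M''+γM'=0 and tends to a finite limit.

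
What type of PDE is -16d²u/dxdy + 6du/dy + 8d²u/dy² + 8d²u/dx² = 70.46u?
Rewriting in standard form: 8d²u/dx² - 16d²u/dxdy + 8d²u/dy² + 6du/dy - 70.46u = 0. With A = 8, B = -16, C = 8, the discriminant is 0. This is a parabolic PDE.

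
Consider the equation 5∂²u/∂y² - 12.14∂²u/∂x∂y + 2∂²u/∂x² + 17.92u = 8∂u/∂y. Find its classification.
Rewriting in standard form: 2∂²u/∂x² - 12.14∂²u/∂x∂y + 5∂²u/∂y² - 8∂u/∂y + 17.92u = 0. Hyperbolic. (A = 2, B = -12.14, C = 5 gives B² - 4AC = 107.3796.)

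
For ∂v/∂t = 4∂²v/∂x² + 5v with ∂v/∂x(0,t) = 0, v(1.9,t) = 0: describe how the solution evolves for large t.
v grows unboundedly. Reaction dominates diffusion (r=5 > κπ²/(4L²)≈2.73); solution grows exponentially.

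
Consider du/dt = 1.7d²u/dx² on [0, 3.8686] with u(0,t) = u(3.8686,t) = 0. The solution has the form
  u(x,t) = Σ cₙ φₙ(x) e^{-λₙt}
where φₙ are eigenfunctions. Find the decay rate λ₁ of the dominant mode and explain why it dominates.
Eigenvalues: λₙ = 1.7n²π²/3.8686².
First three modes:
  n=1: λ₁ = 1.7π²/3.8686² ≈ 1.121
  n=2: λ₂ = 6.8π²/3.8686² ≈ 4.484 (4× faster decay)
  n=3: λ₃ = 15.3π²/3.8686² ≈ 10.09 (9× faster decay)
As t → ∞, higher modes decay exponentially faster. The n=1 mode dominates: u ~ c₁ sin(πx/3.8686) e^{-λ₁t}.
Decay rate: λ₁ = 1.7π²/3.8686² ≈ 1.121.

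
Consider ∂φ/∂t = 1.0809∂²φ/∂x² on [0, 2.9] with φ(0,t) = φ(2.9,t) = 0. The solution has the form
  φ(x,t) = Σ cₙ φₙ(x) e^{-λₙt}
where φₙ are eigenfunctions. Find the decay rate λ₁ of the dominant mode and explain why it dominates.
Eigenvalues: λₙ = 1.0809n²π²/2.9².
First three modes:
  n=1: λ₁ = 1.0809π²/2.9² ≈ 1.268
  n=2: λ₂ = 4.3236π²/2.9² ≈ 5.074 (4× faster decay)
  n=3: λ₃ = 9.7281π²/2.9² ≈ 11.416 (9× faster decay)
As t → ∞, higher modes decay exponentially faster. The n=1 mode dominates: φ ~ c₁ sin(πx/2.9) e^{-λ₁t}.
Decay rate: λ₁ = 1.0809π²/2.9² ≈ 1.268.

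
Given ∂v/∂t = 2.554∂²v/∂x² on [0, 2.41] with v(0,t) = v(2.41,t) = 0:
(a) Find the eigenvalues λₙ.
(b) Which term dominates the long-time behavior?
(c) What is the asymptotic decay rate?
Eigenvalues: λₙ = 2.554n²π²/2.41².
First three modes:
  n=1: λ₁ = 2.554π²/2.41² ≈ 4.34
  n=2: λ₂ = 10.216π²/2.41² ≈ 17.36 (4× faster decay)
  n=3: λ₃ = 22.986π²/2.41² ≈ 39.06 (9× faster decay)
As t → ∞, higher modes decay exponentially faster. The n=1 mode dominates: v ~ c₁ sin(πx/2.41) e^{-λ₁t}.
Decay rate: λ₁ = 2.554π²/2.41² ≈ 4.34.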